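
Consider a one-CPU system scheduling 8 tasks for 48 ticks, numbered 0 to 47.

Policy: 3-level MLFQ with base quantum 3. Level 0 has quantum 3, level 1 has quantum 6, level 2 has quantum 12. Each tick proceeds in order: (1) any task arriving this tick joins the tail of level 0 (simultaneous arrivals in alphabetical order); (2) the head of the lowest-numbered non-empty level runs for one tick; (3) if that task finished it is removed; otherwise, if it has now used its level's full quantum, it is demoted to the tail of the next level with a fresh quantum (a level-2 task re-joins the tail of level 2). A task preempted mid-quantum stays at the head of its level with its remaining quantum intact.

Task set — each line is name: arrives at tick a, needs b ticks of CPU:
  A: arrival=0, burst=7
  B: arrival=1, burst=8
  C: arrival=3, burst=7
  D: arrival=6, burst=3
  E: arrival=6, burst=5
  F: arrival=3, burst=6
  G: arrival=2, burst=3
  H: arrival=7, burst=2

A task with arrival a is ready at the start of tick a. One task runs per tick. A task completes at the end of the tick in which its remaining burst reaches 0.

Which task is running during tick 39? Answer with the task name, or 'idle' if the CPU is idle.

running at tick 39 = E

t=0: L0/L1/L2 = A/-/- → run A
t=1: L0/L1/L2 = AB/-/- → run A
t=2: L0/L1/L2 = ABG/-/- → run A
t=3: L0/L1/L2 = BGCF/A/- → run B
t=4: L0/L1/L2 = BGCF/A/- → run B
t=5: L0/L1/L2 = BGCF/A/- → run B
t=6: L0/L1/L2 = GCFDE/AB/- → run G
t=7: L0/L1/L2 = GCFDEH/AB/- → run G
t=8: L0/L1/L2 = GCFDEH/AB/- → run G
t=9: L0/L1/L2 = CFDEH/AB/- → run C
t=10: L0/L1/L2 = CFDEH/AB/- → run C
t=11: L0/L1/L2 = CFDEH/AB/- → run C
t=12: L0/L1/L2 = FDEH/ABC/- → run F
t=13: L0/L1/L2 = FDEH/ABC/- → run F
t=14: L0/L1/L2 = FDEH/ABC/- → run F
t=15: L0/L1/L2 = DEH/ABCF/- → run D
t=16: L0/L1/L2 = DEH/ABCF/- → run D
t=17: L0/L1/L2 = DEH/ABCF/- → run D
t=18: L0/L1/L2 = EH/ABCF/- → run E
t=19: L0/L1/L2 = EH/ABCF/- → run E
t=20: L0/L1/L2 = EH/ABCF/- → run E
t=21: L0/L1/L2 = H/ABCFE/- → run H
t=22: L0/L1/L2 = H/ABCFE/- → run H
t=23: L0/L1/L2 = -/ABCFE/- → run A
t=24: L0/L1/L2 = -/ABCFE/- → run A
t=25: L0/L1/L2 = -/ABCFE/- → run A
t=26: L0/L1/L2 = -/ABCFE/- → run A
t=27: L0/L1/L2 = -/BCFE/- → run B
t=28: L0/L1/L2 = -/BCFE/- → run B
t=29: L0/L1/L2 = -/BCFE/- → run B
t=30: L0/L1/L2 = -/BCFE/- → run B
t=31: L0/L1/L2 = -/BCFE/- → run B
t=32: L0/L1/L2 = -/CFE/- → run C
t=33: L0/L1/L2 = -/CFE/- → run C
t=34: L0/L1/L2 = -/CFE/- → run C
t=35: L0/L1/L2 = -/CFE/- → run C
t=36: L0/L1/L2 = -/FE/- → run F
t=37: L0/L1/L2 = -/FE/- → run F
t=38: L0/L1/L2 = -/FE/- → run F
t=39: L0/L1/L2 = -/E/- → run E
t=40: L0/L1/L2 = -/E/- → run E
t=41: (idle)
t=42: (idle)
t=43: (idle)
t=44: (idle)
t=45: (idle)
t=46: (idle)
t=47: (idle)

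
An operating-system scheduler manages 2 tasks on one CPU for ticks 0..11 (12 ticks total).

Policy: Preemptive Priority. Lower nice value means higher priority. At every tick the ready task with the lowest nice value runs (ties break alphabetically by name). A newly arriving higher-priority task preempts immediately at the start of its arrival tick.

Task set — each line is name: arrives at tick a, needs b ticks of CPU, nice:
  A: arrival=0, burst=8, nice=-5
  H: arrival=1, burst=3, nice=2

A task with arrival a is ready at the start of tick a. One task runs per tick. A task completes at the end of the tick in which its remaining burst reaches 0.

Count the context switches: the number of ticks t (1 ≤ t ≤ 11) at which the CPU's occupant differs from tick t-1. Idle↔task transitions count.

t=0: ready={A} → run A
t=1: ready={A,H} → run A
t=2: ready={A,H} → run A
t=3: ready={A,H} → run A
t=4: ready={A,H} → run A
t=5: ready={A,H} → run A
t=6: ready={A,H} → run A
t=7: ready={A,H} → run A
t=8: ready={H} → run H
t=9: ready={H} → run H
t=10: ready={H} → run H
t=11: (idle)

context switches = 2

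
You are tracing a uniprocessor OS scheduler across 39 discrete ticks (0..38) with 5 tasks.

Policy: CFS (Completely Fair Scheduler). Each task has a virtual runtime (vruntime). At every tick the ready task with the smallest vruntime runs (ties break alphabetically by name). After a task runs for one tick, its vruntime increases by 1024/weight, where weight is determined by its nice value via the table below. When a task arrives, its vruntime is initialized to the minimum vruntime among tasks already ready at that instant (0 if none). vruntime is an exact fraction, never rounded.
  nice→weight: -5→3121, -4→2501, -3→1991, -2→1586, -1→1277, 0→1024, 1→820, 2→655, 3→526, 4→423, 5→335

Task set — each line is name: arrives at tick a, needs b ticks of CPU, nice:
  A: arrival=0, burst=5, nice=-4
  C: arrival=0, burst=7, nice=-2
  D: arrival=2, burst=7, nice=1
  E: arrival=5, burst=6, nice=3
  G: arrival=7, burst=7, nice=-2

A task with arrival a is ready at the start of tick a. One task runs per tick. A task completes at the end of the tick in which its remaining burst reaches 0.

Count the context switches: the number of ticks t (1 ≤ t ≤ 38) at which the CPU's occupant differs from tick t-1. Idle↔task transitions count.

context switches = 30

t=0: vr[A=0 C=0] → run A
t=1: vr[A=1024/2501 C=0] → run C
t=2: vr[A=1024/2501 C=512/793 D=1024/2501] → run A
t=3: vr[A=2048/2501 C=512/793 D=1024/2501] → run D
t=4: vr[A=2048/2501 C=512/793 D=20736/12505] → run C
t=5: vr[A=2048/2501 C=1024/793 D=20736/12505 E=2048/2501] → run A
t=6: vr[A=3072/2501 C=1024/793 D=20736/12505 E=2048/2501] → run E
t=7: vr[A=3072/2501 C=1024/793 D=20736/12505 E=1819136/657763 G=3072/2501] → run A
t=8: vr[A=4096/2501 C=1024/793 D=20736/12505 E=1819136/657763 G=3072/2501] → run G
t=9: vr[A=4096/2501 C=1024/793 D=20736/12505 E=1819136/657763 G=60928/32513] → run C
t=10: vr[A=4096/2501 C=1536/793 D=20736/12505 E=1819136/657763 G=60928/32513] → run A
t=11: vr[C=1536/793 D=20736/12505 E=1819136/657763 G=60928/32513] → run D
t=12: vr[C=1536/793 D=36352/12505 E=1819136/657763 G=60928/32513] → run G
t=13: vr[C=1536/793 D=36352/12505 E=1819136/657763 G=81920/32513] → run C
t=14: vr[C=2048/793 D=36352/12505 E=1819136/657763 G=81920/32513] → run G
t=15: vr[C=2048/793 D=36352/12505 E=1819136/657763 G=102912/32513] → run C
t=16: vr[C=2560/793 D=36352/12505 E=1819136/657763 G=102912/32513] → run E
t=17: vr[C=2560/793 D=36352/12505 E=3099648/657763 G=102912/32513] → run D
t=18: vr[C=2560/793 D=51968/12505 E=3099648/657763 G=102912/32513] → run G
t=19: vr[C=2560/793 D=51968/12505 E=3099648/657763 G=123904/32513] → run C
t=20: vr[C=3072/793 D=51968/12505 E=3099648/657763 G=123904/32513] → run G
t=21: vr[C=3072/793 D=51968/12505 E=3099648/657763 G=144896/32513] → run C
t=22: vr[D=51968/12505 E=3099648/657763 G=144896/32513] → run D
t=23: vr[D=67584/12505 E=3099648/657763 G=144896/32513] → run G
t=24: vr[D=67584/12505 E=3099648/657763 G=165888/32513] → run E
t=25: vr[D=67584/12505 E=4380160/657763 G=165888/32513] → run G
t=26: vr[D=67584/12505 E=4380160/657763] → run D
t=27: vr[D=16640/2501 E=4380160/657763] → run D
t=28: vr[D=98816/12505 E=4380160/657763] → run E
t=29: vr[D=98816/12505 E=5660672/657763] → run D
t=30: vr[E=5660672/657763] → run E
t=31: vr[E=6941184/657763] → run E
t=32: (idle)
t=33: (idle)
t=34: (idle)
t=35: (idle)
t=36: (idle)
t=37: (idle)
t=38: (idle)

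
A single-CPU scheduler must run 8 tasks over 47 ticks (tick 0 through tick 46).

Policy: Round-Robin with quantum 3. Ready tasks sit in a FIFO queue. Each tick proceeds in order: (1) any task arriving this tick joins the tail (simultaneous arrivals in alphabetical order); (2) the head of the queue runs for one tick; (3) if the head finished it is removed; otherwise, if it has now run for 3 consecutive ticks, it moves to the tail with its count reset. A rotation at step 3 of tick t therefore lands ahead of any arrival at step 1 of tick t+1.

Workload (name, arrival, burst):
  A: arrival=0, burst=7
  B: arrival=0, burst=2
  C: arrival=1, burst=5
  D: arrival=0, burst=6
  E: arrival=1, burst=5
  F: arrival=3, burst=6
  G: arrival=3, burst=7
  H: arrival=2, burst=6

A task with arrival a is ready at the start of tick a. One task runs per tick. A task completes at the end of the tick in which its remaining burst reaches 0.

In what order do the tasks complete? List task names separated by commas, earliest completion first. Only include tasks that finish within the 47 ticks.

completion order = B, D, C, E, H, A, F, G

t=0: queue=[A,B,D] q_used=0 → run A
t=1: queue=[A,B,D,C,E] q_used=1 → run A
t=2: queue=[A,B,D,C,E,H] q_used=2 → run A
t=3: queue=[B,D,C,E,H,A,F,G] q_used=0 → run B
t=4: queue=[B,D,C,E,H,A,F,G] q_used=1 → run B
t=5: queue=[D,C,E,H,A,F,G] q_used=0 → run D
t=6: queue=[D,C,E,H,A,F,G] q_used=1 → run D
t=7: queue=[D,C,E,H,A,F,G] q_used=2 → run D
t=8: queue=[C,E,H,A,F,G,D] q_used=0 → run C
t=9: queue=[C,E,H,A,F,G,D] q_used=1 → run C
t=10: queue=[C,E,H,A,F,G,D] q_used=2 → run C
t=11: queue=[E,H,A,F,G,D,C] q_used=0 → run E
t=12: queue=[E,H,A,F,G,D,C] q_used=1 → run E
t=13: queue=[E,H,A,F,G,D,C] q_used=2 → run E
t=14: queue=[H,A,F,G,D,C,E] q_used=0 → run H
t=15: queue=[H,A,F,G,D,C,E] q_used=1 → run H
t=16: queue=[H,A,F,G,D,C,E] q_used=2 → run H
t=17: queue=[A,F,G,D,C,E,H] q_used=0 → run A
t=18: queue=[A,F,G,D,C,E,H] q_used=1 → run A
t=19: queue=[A,F,G,D,C,E,H] q_used=2 → run A
t=20: queue=[F,G,D,C,E,H,A] q_used=0 → run F
t=21: queue=[F,G,D,C,E,H,A] q_used=1 → run F
t=22: queue=[F,G,D,C,E,H,A] q_used=2 → run F
t=23: queue=[G,D,C,E,H,A,F] q_used=0 → run G
t=24: queue=[G,D,C,E,H,A,F] q_used=1 → run G
t=25: queue=[G,D,C,E,H,A,F] q_used=2 → run G
t=26: queue=[D,C,E,H,A,F,G] q_used=0 → run D
t=27: queue=[D,C,E,H,A,F,G] q_used=1 → run D
t=28: queue=[D,C,E,H,A,F,G] q_used=2 → run D
t=29: queue=[C,E,H,A,F,G] q_used=0 → run C
t=30: queue=[C,E,H,A,F,G] q_used=1 → run C
t=31: queue=[E,H,A,F,G] q_used=0 → run E
t=32: queue=[E,H,A,F,G] q_used=1 → run E
t=33: queue=[H,A,F,G] q_used=0 → run H
t=34: queue=[H,A,F,G] q_used=1 → run H
t=35: queue=[H,A,F,G] q_used=2 → run H
t=36: queue=[A,F,G] q_used=0 → run A
t=37: queue=[F,G] q_used=0 → run F
t=38: queue=[F,G] q_used=1 → run F
t=39: queue=[F,G] q_used=2 → run F
t=40: queue=[G] q_used=0 → run G
t=41: queue=[G] q_used=1 → run G
t=42: queue=[G] q_used=2 → run G
t=43: queue=[G] q_used=0 → run G
t=44: (idle)
t=45: (idle)
t=46: (idle)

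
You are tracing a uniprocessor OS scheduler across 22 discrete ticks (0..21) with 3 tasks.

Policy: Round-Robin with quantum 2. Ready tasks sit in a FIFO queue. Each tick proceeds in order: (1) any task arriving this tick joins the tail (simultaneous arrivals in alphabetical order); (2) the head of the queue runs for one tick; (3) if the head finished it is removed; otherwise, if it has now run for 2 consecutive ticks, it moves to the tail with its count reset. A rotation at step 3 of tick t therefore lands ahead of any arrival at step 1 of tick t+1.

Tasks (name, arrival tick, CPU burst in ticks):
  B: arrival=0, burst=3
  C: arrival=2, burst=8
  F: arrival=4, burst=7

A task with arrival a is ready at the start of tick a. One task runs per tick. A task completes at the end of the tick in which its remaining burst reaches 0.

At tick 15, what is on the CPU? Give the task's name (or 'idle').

t=0: queue=[B] q_used=0 → run B
t=1: queue=[B] q_used=1 → run B
t=2: queue=[B,C] q_used=0 → run B
t=3: queue=[C] q_used=0 → run C
t=4: queue=[C,F] q_used=1 → run C
t=5: queue=[F,C] q_used=0 → run F
t=6: queue=[F,C] q_used=1 → run F
t=7: queue=[C,F] q_used=0 → run C
t=8: queue=[C,F] q_used=1 → run C
t=9: queue=[F,C] q_used=0 → run F
t=10: queue=[F,C] q_used=1 → run F
t=11: queue=[C,F] q_used=0 → run C
t=12: queue=[C,F] q_used=1 → run C
t=13: queue=[F,C] q_used=0 → run F
t=14: queue=[F,C] q_used=1 → run F
t=15: queue=[C,F] q_used=0 → run C
t=16: queue=[C,F] q_used=1 → run C
t=17: queue=[F] q_used=0 → run F
t=18: (idle)
t=19: (idle)
t=20: (idle)
t=21: (idle)

running at tick 15 = C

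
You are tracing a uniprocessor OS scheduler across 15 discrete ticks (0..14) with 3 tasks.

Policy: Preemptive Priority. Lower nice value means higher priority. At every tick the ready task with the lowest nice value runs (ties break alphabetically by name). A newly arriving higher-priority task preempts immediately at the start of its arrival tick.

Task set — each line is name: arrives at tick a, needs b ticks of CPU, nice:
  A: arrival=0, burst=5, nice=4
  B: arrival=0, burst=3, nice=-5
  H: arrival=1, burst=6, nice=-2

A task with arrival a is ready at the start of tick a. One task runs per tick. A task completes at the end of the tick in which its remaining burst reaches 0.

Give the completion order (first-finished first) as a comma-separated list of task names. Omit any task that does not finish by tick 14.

completion order = B, H, A

t=0: ready={A,B} → run B
t=1: ready={A,B,H} → run B
t=2: ready={A,B,H} → run B
t=3: ready={A,H} → run H
t=4: ready={A,H} → run H
t=5: ready={A,H} → run H
t=6: ready={A,H} → run H
t=7: ready={A,H} → run H
t=8: ready={A,H} → run H
t=9: ready={A} → run A
t=10: ready={A} → run A
t=11: ready={A} → run A
t=12: ready={A} → run A
t=13: ready={A} → run A
t=14: (idle)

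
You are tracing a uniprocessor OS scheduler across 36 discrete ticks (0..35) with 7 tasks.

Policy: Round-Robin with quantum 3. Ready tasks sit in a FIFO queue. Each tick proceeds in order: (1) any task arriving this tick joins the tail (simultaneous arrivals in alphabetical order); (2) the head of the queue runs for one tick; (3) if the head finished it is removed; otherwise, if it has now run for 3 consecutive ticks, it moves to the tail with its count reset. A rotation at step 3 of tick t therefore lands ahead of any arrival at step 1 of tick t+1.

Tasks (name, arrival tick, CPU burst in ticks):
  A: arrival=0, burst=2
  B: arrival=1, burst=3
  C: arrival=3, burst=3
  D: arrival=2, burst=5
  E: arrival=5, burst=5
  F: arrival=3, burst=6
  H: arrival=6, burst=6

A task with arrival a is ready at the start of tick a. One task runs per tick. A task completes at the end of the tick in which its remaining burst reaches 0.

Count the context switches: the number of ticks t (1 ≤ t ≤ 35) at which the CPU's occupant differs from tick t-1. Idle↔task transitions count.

t=0: queue=[A] q_used=0 → run A
t=1: queue=[A,B] q_used=1 → run A
t=2: queue=[B,D] q_used=0 → run B
t=3: queue=[B,D,C,F] q_used=1 → run B
t=4: queue=[B,D,C,F] q_used=2 → run B
t=5: queue=[D,C,F,E] q_used=0 → run D
t=6: queue=[D,C,F,E,H] q_used=1 → run D
t=7: queue=[D,C,F,E,H] q_used=2 → run D
t=8: queue=[C,F,E,H,D] q_used=0 → run C
t=9: queue=[C,F,E,H,D] q_used=1 → run C
t=10: queue=[C,F,E,H,D] q_used=2 → run C
t=11: queue=[F,E,H,D] q_used=0 → run F
t=12: queue=[F,E,H,D] q_used=1 → run F
t=13: queue=[F,E,H,D] q_used=2 → run F
t=14: queue=[E,H,D,F] q_used=0 → run E
t=15: queue=[E,H,D,F] q_used=1 → run E
t=16: queue=[E,H,D,F] q_used=2 → run E
t=17: queue=[H,D,F,E] q_used=0 → run H
t=18: queue=[H,D,F,E] q_used=1 → run H
t=19: queue=[H,D,F,E] q_used=2 → run H
t=20: queue=[D,F,E,H] q_used=0 → run D
t=21: queue=[D,F,E,H] q_used=1 → run D
t=22: queue=[F,E,H] q_used=0 → run F
t=23: queue=[F,E,H] q_used=1 → run F
t=24: queue=[F,E,H] q_used=2 → run F
t=25: queue=[E,H] q_used=0 → run E
t=26: queue=[E,H] q_used=1 → run E
t=27: queue=[H] q_used=0 → run H
t=28: queue=[H] q_used=1 → run H
t=29: queue=[H] q_used=2 → run H
t=30: (idle)
t=31: (idle)
t=32: (idle)
t=33: (idle)
t=34: (idle)
t=35: (idle)

context switches = 11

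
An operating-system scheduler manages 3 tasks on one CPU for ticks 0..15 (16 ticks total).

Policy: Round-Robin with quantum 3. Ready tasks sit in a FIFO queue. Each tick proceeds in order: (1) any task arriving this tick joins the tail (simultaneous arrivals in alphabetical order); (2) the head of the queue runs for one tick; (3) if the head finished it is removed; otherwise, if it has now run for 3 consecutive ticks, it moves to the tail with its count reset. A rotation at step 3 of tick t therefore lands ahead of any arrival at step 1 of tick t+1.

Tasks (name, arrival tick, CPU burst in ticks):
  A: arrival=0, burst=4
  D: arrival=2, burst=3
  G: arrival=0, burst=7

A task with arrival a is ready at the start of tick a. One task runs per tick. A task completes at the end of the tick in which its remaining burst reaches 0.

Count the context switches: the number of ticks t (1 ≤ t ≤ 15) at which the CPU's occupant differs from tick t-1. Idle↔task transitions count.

t=0: queue=[A,G] q_used=0 → run A
t=1: queue=[A,G] q_used=1 → run A
t=2: queue=[A,G,D] q_used=2 → run A
t=3: queue=[G,D,A] q_used=0 → run G
t=4: queue=[G,D,A] q_used=1 → run G
t=5: queue=[G,D,A] q_used=2 → run G
t=6: queue=[D,A,G] q_used=0 → run D
t=7: queue=[D,A,G] q_used=1 → run D
t=8: queue=[D,A,G] q_used=2 → run D
t=9: queue=[A,G] q_used=0 → run A
t=10: queue=[G] q_used=0 → run G
t=11: queue=[G] q_used=1 → run G
t=12: queue=[G] q_used=2 → run G
t=13: queue=[G] q_used=0 → run G
t=14: (idle)
t=15: (idle)

context switches = 5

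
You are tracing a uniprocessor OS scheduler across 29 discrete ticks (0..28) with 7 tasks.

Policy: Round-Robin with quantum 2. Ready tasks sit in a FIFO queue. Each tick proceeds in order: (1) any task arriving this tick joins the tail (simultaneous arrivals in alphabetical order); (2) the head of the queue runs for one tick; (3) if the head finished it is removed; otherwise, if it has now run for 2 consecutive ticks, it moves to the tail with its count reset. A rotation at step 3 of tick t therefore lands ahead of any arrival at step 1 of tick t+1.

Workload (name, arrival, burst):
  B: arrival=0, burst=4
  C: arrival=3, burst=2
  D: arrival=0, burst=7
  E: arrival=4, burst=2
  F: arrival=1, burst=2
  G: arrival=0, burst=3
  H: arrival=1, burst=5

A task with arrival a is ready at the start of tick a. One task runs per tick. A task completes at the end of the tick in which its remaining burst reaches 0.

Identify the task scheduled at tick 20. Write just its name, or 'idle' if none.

running at tick 20 = H

t=0: queue=[B,D,G] q_used=0 → run B
t=1: queue=[B,D,G,F,H] q_used=1 → run B
t=2: queue=[D,G,F,H,B] q_used=0 → run D
t=3: queue=[D,G,F,H,B,C] q_used=1 → run D
t=4: queue=[G,F,H,B,C,D,E] q_used=0 → run G
t=5: queue=[G,F,H,B,C,D,E] q_used=1 → run G
t=6: queue=[F,H,B,C,D,E,G] q_used=0 → run F
t=7: queue=[F,H,B,C,D,E,G] q_used=1 → run F
t=8: queue=[H,B,C,D,E,G] q_used=0 → run H
t=9: queue=[H,B,C,D,E,G] q_used=1 → run H
t=10: queue=[B,C,D,E,G,H] q_used=0 → run B
t=11: queue=[B,C,D,E,G,H] q_used=1 → run B
t=12: queue=[C,D,E,G,H] q_used=0 → run C
t=13: queue=[C,D,E,G,H] q_used=1 → run C
t=14: queue=[D,E,G,H] q_used=0 → run D
t=15: queue=[D,E,G,H] q_used=1 → run D
t=16: queue=[E,G,H,D] q_used=0 → run E
t=17: queue=[E,G,H,D] q_used=1 → run E
t=18: queue=[G,H,D] q_used=0 → run G
t=19: queue=[H,D] q_used=0 → run H
t=20: queue=[H,D] q_used=1 → run H
t=21: queue=[D,H] q_used=0 → run D
t=22: queue=[D,H] q_used=1 → run D
t=23: queue=[H,D] q_used=0 → run H
t=24: queue=[D] q_used=0 → run D
t=25: (idle)
t=26: (idle)
t=27: (idle)
t=28: (idle)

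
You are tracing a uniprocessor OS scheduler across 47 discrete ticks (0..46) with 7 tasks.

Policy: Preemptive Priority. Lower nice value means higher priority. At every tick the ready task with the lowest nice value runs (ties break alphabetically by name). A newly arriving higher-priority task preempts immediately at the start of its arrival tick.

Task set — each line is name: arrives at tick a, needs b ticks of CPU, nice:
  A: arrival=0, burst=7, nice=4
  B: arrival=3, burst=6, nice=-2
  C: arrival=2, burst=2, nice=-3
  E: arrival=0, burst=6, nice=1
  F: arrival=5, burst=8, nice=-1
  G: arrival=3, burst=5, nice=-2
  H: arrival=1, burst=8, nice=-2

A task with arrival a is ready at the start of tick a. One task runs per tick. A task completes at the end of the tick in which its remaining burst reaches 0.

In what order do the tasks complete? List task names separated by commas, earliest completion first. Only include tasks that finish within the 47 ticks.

t=0: ready={A,E} → run E
t=1: ready={A,E,H} → run H
t=2: ready={A,C,E,H} → run C
t=3: ready={A,B,C,E,G,H} → run C
t=4: ready={A,B,E,G,H} → run B
t=5: ready={A,B,E,F,G,H} → run B
t=6: ready={A,B,E,F,G,H} → run B
t=7: ready={A,B,E,F,G,H} → run B
t=8: ready={A,B,E,F,G,H} → run B
t=9: ready={A,B,E,F,G,H} → run B
t=10: ready={A,E,F,G,H} → run G
t=11: ready={A,E,F,G,H} → run G
t=12: ready={A,E,F,G,H} → run G
t=13: ready={A,E,F,G,H} → run G
t=14: ready={A,E,F,G,H} → run G
t=15: ready={A,E,F,H} → run H
t=16: ready={A,E,F,H} → run H
t=17: ready={A,E,F,H} → run H
t=18: ready={A,E,F,H} → run H
t=19: ready={A,E,F,H} → run H
t=20: ready={A,E,F,H} → run H
t=21: ready={A,E,F,H} → run H
t=22: ready={A,E,F} → run F
t=23: ready={A,E,F} → run F
t=24: ready={A,E,F} → run F
t=25: ready={A,E,F} → run F
t=26: ready={A,E,F} → run F
t=27: ready={A,E,F} → run F
t=28: ready={A,E,F} → run F
t=29: ready={A,E,F} → run F
t=30: ready={A,E} → run E
t=31: ready={A,E} → run E
t=32: ready={A,E} → run E
t=33: ready={A,E} → run E
t=34: ready={A,E} → run E
t=35: ready={A} → run A
t=36: ready={A} → run A
t=37: ready={A} → run A
t=38: ready={A} → run A
t=39: ready={A} → run A
t=40: ready={A} → run A
t=41: ready={A} → run A
t=42: (idle)
t=43: (idle)
t=44: (idle)
t=45: (idle)
t=46: (idle)

completion order = C, B, G, H, F, E, A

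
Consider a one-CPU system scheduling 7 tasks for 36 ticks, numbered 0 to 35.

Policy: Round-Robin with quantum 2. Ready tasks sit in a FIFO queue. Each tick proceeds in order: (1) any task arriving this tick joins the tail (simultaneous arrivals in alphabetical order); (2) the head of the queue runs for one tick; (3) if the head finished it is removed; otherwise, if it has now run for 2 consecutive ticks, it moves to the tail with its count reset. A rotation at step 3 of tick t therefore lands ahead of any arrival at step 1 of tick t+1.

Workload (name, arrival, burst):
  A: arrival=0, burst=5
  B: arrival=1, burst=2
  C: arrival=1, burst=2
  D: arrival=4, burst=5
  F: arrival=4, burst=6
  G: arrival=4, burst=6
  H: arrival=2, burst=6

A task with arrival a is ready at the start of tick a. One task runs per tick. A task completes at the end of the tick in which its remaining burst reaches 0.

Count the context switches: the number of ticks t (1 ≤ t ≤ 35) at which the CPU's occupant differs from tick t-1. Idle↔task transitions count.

context switches = 17

t=0: queue=[A] q_used=0 → run A
t=1: queue=[A,B,C] q_used=1 → run A
t=2: queue=[B,C,A,H] q_used=0 → run B
t=3: queue=[B,C,A,H] q_used=1 → run B
t=4: queue=[C,A,H,D,F,G] q_used=0 → run C
t=5: queue=[C,A,H,D,F,G] q_used=1 → run C
t=6: queue=[A,H,D,F,G] q_used=0 → run A
t=7: queue=[A,H,D,F,G] q_used=1 → run A
t=8: queue=[H,D,F,G,A] q_used=0 → run H
t=9: queue=[H,D,F,G,A] q_used=1 → run H
t=10: queue=[D,F,G,A,H] q_used=0 → run D
t=11: queue=[D,F,G,A,H] q_used=1 → run D
t=12: queue=[F,G,A,H,D] q_used=0 → run F
t=13: queue=[F,G,A,H,D] q_used=1 → run F
t=14: queue=[G,A,H,D,F] q_used=0 → run G
t=15: queue=[G,A,H,D,F] q_used=1 → run G
t=16: queue=[A,H,D,F,G] q_used=0 → run A
t=17: queue=[H,D,F,G] q_used=0 → run H
t=18: queue=[H,D,F,G] q_used=1 → run H
t=19: queue=[D,F,G,H] q_used=0 → run D
t=20: queue=[D,F,G,H] q_used=1 → run D
t=21: queue=[F,G,H,D] q_used=0 → run F
t=22: queue=[F,G,H,D] q_used=1 → run F
t=23: queue=[G,H,D,F] q_used=0 → run G
t=24: queue=[G,H,D,F] q_used=1 → run G
t=25: queue=[H,D,F,G] q_used=0 → run H
t=26: queue=[H,D,F,G] q_used=1 → run H
t=27: queue=[D,F,G] q_used=0 → run D
t=28: queue=[F,G] q_used=0 → run F
t=29: queue=[F,G] q_used=1 → run F
t=30: queue=[G] q_used=0 → run G
t=31: queue=[G] q_used=1 → run G
t=32: (idle)
t=33: (idle)
t=34: (idle)
t=35: (idle)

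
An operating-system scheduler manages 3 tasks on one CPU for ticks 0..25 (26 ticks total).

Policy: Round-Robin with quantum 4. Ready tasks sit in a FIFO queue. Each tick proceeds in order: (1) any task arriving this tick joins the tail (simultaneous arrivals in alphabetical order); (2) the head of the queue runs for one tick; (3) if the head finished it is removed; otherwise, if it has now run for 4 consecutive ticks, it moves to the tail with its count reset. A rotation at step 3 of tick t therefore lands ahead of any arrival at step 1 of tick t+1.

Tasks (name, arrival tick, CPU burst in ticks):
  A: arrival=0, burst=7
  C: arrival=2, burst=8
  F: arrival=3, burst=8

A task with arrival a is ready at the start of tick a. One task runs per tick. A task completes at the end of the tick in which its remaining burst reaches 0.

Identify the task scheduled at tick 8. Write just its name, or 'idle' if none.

running at tick 8 = F

t=0: queue=[A] q_used=0 → run A
t=1: queue=[A] q_used=1 → run A
t=2: queue=[A,C] q_used=2 → run A
t=3: queue=[A,C,F] q_used=3 → run A
t=4: queue=[C,F,A] q_used=0 → run C
t=5: queue=[C,F,A] q_used=1 → run C
t=6: queue=[C,F,A] q_used=2 → run C
t=7: queue=[C,F,A] q_used=3 → run C
t=8: queue=[F,A,C] q_used=0 → run F
t=9: queue=[F,A,C] q_used=1 → run F
t=10: queue=[F,A,C] q_used=2 → run F
t=11: queue=[F,A,C] q_used=3 → run F
t=12: queue=[A,C,F] q_used=0 → run A
t=13: queue=[A,C,F] q_used=1 → run A
t=14: queue=[A,C,F] q_used=2 → run A
t=15: queue=[C,F] q_used=0 → run C
t=16: queue=[C,F] q_used=1 → run C
t=17: queue=[C,F] q_used=2 → run C
t=18: queue=[C,F] q_used=3 → run C
t=19: queue=[F] q_used=0 → run F
t=20: queue=[F] q_used=1 → run F
t=21: queue=[F] q_used=2 → run F
t=22: queue=[F] q_used=3 → run F
t=23: (idle)
t=24: (idle)
t=25: (idle)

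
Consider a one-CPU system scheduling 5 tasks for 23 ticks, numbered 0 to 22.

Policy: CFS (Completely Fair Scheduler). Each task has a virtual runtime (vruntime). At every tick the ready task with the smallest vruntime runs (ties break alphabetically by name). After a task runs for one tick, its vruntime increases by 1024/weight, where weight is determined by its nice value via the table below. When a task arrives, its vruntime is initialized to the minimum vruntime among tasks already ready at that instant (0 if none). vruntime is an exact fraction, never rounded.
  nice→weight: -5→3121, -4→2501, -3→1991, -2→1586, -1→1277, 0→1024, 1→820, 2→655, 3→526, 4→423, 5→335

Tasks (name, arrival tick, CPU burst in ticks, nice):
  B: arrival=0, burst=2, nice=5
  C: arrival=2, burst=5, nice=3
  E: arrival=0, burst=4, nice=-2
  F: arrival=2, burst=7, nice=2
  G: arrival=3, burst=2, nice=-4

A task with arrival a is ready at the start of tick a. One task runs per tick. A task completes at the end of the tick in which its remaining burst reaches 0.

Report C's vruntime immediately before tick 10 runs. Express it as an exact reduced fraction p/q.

vruntime(C, start of tick 10) = 540672/208559

t=0: vr[B=0 E=0] → run B
t=1: vr[B=1024/335 E=0] → run E
t=2: vr[B=1024/335 C=512/793 E=512/793 F=512/793] → run C
t=3: vr[B=1024/335 C=540672/208559 E=512/793 F=512/793 G=512/793] → run E
t=4: vr[B=1024/335 C=540672/208559 E=1024/793 F=512/793 G=512/793] → run F
t=5: vr[B=1024/335 C=540672/208559 E=1024/793 F=1147392/519415 G=512/793] → run G
t=6: vr[B=1024/335 C=540672/208559 E=1024/793 F=1147392/519415 G=34304/32513] → run G
t=7: vr[B=1024/335 C=540672/208559 E=1024/793 F=1147392/519415] → run E
t=8: vr[B=1024/335 C=540672/208559 E=1536/793 F=1147392/519415] → run E
t=9: vr[B=1024/335 C=540672/208559 F=1147392/519415] → run F
t=10: vr[B=1024/335 C=540672/208559 F=1959424/519415] → run C
t=11: vr[B=1024/335 C=946688/208559 F=1959424/519415] → run B
t=12: vr[C=946688/208559 F=1959424/519415] → run F
t=13: vr[C=946688/208559 F=2771456/519415] → run C
t=14: vr[C=1352704/208559 F=2771456/519415] → run F
t=15: vr[C=1352704/208559 F=3583488/519415] → run C
t=16: vr[C=1758720/208559 F=3583488/519415] → run F
t=17: vr[C=1758720/208559 F=879104/103883] → run C
t=18: vr[F=879104/103883] → run F
t=19: vr[F=5207552/519415] → run F
t=20: (idle)
t=21: (idle)
t=22: (idle)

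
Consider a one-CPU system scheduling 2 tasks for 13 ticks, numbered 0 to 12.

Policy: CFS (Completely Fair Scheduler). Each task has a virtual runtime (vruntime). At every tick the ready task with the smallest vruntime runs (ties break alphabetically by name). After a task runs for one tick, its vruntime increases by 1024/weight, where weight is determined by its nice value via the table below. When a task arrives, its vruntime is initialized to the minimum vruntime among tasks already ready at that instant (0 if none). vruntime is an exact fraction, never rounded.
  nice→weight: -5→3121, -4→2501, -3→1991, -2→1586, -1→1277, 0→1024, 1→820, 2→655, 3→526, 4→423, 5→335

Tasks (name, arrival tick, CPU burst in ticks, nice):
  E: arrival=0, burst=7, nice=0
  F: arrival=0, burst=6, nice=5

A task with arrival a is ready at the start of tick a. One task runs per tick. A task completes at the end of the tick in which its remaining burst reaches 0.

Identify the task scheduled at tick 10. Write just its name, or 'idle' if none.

t=0: vr[E=0 F=0] → run E
t=1: vr[E=1 F=0] → run F
t=2: vr[E=1 F=1024/335] → run E
t=3: vr[E=2 F=1024/335] → run E
t=4: vr[E=3 F=1024/335] → run E
t=5: vr[E=4 F=1024/335] → run F
t=6: vr[E=4 F=2048/335] → run E
t=7: vr[E=5 F=2048/335] → run E
t=8: vr[E=6 F=2048/335] → run E
t=9: vr[F=2048/335] → run F
t=10: vr[F=3072/335] → run F
t=11: vr[F=4096/335] → run F
t=12: vr[F=1024/67] → run F

running at tick 10 = F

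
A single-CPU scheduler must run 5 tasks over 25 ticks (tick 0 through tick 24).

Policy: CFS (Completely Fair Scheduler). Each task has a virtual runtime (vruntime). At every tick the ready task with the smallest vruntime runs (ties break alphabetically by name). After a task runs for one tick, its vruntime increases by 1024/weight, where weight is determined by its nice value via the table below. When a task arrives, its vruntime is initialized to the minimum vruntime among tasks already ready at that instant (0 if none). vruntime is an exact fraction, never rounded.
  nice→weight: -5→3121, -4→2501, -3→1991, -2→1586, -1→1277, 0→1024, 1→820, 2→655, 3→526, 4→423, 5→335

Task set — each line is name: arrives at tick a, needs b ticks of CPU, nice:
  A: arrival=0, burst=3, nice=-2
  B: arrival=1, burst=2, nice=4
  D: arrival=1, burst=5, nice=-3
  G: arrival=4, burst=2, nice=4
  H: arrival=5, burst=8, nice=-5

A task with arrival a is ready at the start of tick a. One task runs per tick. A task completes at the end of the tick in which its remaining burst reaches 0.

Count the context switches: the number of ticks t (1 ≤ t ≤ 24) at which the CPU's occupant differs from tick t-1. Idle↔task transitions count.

context switches = 16

t=0: vr[A=0] → run A
t=1: vr[A=512/793 B=512/793 D=512/793] → run A
t=2: vr[A=1024/793 B=512/793 D=512/793] → run B
t=3: vr[A=1024/793 B=1028608/335439 D=512/793] → run D
t=4: vr[A=1024/793 B=1028608/335439 D=1831424/1578863 G=1831424/1578863] → run D
t=5: vr[A=1024/793 B=1028608/335439 D=2643456/1578863 G=1831424/1578863 H=1831424/1578863] → run G
t=6: vr[A=1024/793 B=1028608/335439 D=2643456/1578863 G=2391448064/667859049 H=1831424/1578863] → run H
t=7: vr[A=1024/793 B=1028608/335439 D=2643456/1578863 G=2391448064/667859049 H=7332630016/4927631423] → run A
t=8: vr[B=1028608/335439 D=2643456/1578863 G=2391448064/667859049 H=7332630016/4927631423] → run H
t=9: vr[B=1028608/335439 D=2643456/1578863 G=2391448064/667859049 H=8949385728/4927631423] → run D
t=10: vr[B=1028608/335439 D=3455488/1578863 G=2391448064/667859049 H=8949385728/4927631423] → run H
t=11: vr[B=1028608/335439 D=3455488/1578863 G=2391448064/667859049 H=10566141440/4927631423] → run H
t=12: vr[B=1028608/335439 D=3455488/1578863 G=2391448064/667859049 H=12182897152/4927631423] → run D
t=13: vr[B=1028608/335439 D=4267520/1578863 G=2391448064/667859049 H=12182897152/4927631423] → run H
t=14: vr[B=1028608/335439 D=4267520/1578863 G=2391448064/667859049 H=13799652864/4927631423] → run D
t=15: vr[B=1028608/335439 G=2391448064/667859049 H=13799652864/4927631423] → run H
t=16: vr[B=1028608/335439 G=2391448064/667859049 H=15416408576/4927631423] → run B
t=17: vr[G=2391448064/667859049 H=15416408576/4927631423] → run H
t=18: vr[G=2391448064/667859049 H=17033164288/4927631423] → run H
t=19: vr[G=2391448064/667859049] → run G
t=20: (idle)
t=21: (idle)
t=22: (idle)
t=23: (idle)
t=24: (idle)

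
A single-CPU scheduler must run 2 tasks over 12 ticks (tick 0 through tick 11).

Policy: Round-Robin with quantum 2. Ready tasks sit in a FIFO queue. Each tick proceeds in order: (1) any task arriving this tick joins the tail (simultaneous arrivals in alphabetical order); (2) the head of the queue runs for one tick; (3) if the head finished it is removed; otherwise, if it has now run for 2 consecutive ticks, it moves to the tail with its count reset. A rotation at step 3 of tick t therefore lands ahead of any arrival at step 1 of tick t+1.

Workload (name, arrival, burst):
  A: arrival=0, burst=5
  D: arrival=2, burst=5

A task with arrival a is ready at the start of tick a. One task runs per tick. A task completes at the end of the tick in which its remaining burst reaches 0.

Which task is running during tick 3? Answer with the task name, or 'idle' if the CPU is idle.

t=0: queue=[A] q_used=0 → run A
t=1: queue=[A] q_used=1 → run A
t=2: queue=[A,D] q_used=0 → run A
t=3: queue=[A,D] q_used=1 → run A
t=4: queue=[D,A] q_used=0 → run D
t=5: queue=[D,A] q_used=1 → run D
t=6: queue=[A,D] q_used=0 → run A
t=7: queue=[D] q_used=0 → run D
t=8: queue=[D] q_used=1 → run D
t=9: queue=[D] q_used=0 → run D
t=10: (idle)
t=11: (idle)

running at tick 3 = A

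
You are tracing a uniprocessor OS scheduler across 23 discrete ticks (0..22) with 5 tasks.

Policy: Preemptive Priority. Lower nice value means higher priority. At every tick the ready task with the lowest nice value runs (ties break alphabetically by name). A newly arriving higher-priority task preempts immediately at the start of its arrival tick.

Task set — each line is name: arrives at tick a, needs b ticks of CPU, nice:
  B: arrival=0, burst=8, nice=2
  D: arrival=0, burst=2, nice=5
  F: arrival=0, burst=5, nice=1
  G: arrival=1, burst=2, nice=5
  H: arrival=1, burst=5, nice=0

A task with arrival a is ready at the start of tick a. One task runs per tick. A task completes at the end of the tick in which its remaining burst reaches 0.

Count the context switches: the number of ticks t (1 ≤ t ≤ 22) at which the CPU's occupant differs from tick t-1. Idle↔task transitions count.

context switches = 6

t=0: ready={B,D,F} → run F
t=1: ready={B,D,F,G,H} → run H
t=2: ready={B,D,F,G,H} → run H
t=3: ready={B,D,F,G,H} → run H
t=4: ready={B,D,F,G,H} → run H
t=5: ready={B,D,F,G,H} → run H
t=6: ready={B,D,F,G} → run F
t=7: ready={B,D,F,G} → run F
t=8: ready={B,D,F,G} → run F
t=9: ready={B,D,F,G} → run F
t=10: ready={B,D,G} → run B
t=11: ready={B,D,G} → run B
t=12: ready={B,D,G} → run B
t=13: ready={B,D,G} → run B
t=14: ready={B,D,G} → run B
t=15: ready={B,D,G} → run B
t=16: ready={B,D,G} → run B
t=17: ready={B,D,G} → run B
t=18: ready={D,G} → run D
t=19: ready={D,G} → run D
t=20: ready={G} → run G
t=21: ready={G} → run G
t=22: (idle)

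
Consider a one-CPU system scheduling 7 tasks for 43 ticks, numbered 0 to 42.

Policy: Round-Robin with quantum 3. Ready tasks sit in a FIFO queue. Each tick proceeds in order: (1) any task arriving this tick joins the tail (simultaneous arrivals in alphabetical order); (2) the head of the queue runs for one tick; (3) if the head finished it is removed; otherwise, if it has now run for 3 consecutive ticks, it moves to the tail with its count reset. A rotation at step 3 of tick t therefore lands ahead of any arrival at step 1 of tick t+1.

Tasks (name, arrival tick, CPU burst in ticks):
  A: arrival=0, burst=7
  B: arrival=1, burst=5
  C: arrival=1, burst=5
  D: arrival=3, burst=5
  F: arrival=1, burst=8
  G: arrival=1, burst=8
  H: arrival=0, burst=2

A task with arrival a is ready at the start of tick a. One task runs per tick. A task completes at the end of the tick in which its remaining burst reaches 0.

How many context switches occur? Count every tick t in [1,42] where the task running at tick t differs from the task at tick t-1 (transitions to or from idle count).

t=0: queue=[A,H] q_used=0 → run A
t=1: queue=[A,H,B,C,F,G] q_used=1 → run A
t=2: queue=[A,H,B,C,F,G] q_used=2 → run A
t=3: queue=[H,B,C,F,G,A,D] q_used=0 → run H
t=4: queue=[H,B,C,F,G,A,D] q_used=1 → run H
t=5: queue=[B,C,F,G,A,D] q_used=0 → run B
t=6: queue=[B,C,F,G,A,D] q_used=1 → run B
t=7: queue=[B,C,F,G,A,D] q_used=2 → run B
t=8: queue=[C,F,G,A,D,B] q_used=0 → run C
t=9: queue=[C,F,G,A,D,B] q_used=1 → run C
t=10: queue=[C,F,G,A,D,B] q_used=2 → run C
t=11: queue=[F,G,A,D,B,C] q_used=0 → run F
t=12: queue=[F,G,A,D,B,C] q_used=1 → run F
t=13: queue=[F,G,A,D,B,C] q_used=2 → run F
t=14: queue=[G,A,D,B,C,F] q_used=0 → run G
t=15: queue=[G,A,D,B,C,F] q_used=1 → run G
t=16: queue=[G,A,D,B,C,F] q_used=2 → run G
t=17: queue=[A,D,B,C,F,G] q_used=0 → run A
t=18: queue=[A,D,B,C,F,G] q_used=1 → run A
t=19: queue=[A,D,B,C,F,G] q_used=2 → run A
t=20: queue=[D,B,C,F,G,A] q_used=0 → run D
t=21: queue=[D,B,C,F,G,A] q_used=1 → run D
t=22: queue=[D,B,C,F,G,A] q_used=2 → run D
t=23: queue=[B,C,F,G,A,D] q_used=0 → run B
t=24: queue=[B,C,F,G,A,D] q_used=1 → run B
t=25: queue=[C,F,G,A,D] q_used=0 → run C
t=26: queue=[C,F,G,A,D] q_used=1 → run C
t=27: queue=[F,G,A,D] q_used=0 → run F
t=28: queue=[F,G,A,D] q_used=1 → run F
t=29: queue=[F,G,A,D] q_used=2 → run F
t=30: queue=[G,A,D,F] q_used=0 → run G
t=31: queue=[G,A,D,F] q_used=1 → run G
t=32: queue=[G,A,D,F] q_used=2 → run G
t=33: queue=[A,D,F,G] q_used=0 → run A
t=34: queue=[D,F,G] q_used=0 → run D
t=35: queue=[D,F,G] q_used=1 → run D
t=36: queue=[F,G] q_used=0 → run F
t=37: queue=[F,G] q_used=1 → run F
t=38: queue=[G] q_used=0 → run G
t=39: queue=[G] q_used=1 → run G
t=40: (idle)
t=41: (idle)
t=42: (idle)

context switches = 16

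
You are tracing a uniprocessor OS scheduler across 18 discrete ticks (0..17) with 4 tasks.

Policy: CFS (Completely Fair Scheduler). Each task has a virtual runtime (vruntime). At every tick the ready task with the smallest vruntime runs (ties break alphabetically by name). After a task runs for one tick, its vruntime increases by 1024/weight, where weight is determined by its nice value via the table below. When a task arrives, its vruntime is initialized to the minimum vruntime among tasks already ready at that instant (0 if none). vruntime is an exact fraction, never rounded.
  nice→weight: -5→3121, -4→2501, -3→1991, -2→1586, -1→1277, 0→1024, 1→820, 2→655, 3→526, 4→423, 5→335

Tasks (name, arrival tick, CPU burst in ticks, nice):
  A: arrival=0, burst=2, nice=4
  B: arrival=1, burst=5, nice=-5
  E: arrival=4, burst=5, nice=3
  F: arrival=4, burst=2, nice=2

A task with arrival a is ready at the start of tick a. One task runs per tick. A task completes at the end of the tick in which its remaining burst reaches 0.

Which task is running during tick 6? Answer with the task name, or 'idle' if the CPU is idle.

running at tick 6 = F

t=0: vr[A=0] → run A
t=1: vr[A=1024/423 B=1024/423] → run A
t=2: vr[B=1024/423] → run B
t=3: vr[B=3629056/1320183] → run B
t=4: vr[B=4062208/1320183 E=4062208/1320183 F=4062208/1320183] → run B
t=5: vr[B=4495360/1320183 E=4062208/1320183 F=4062208/1320183] → run E
t=6: vr[B=4495360/1320183 E=1744294400/347208129 F=4062208/1320183] → run F
t=7: vr[B=4495360/1320183 E=1744294400/347208129 F=4012613632/864719865] → run B
t=8: vr[B=4928512/1320183 E=1744294400/347208129 F=4012613632/864719865] → run B
t=9: vr[E=1744294400/347208129 F=4012613632/864719865] → run F
t=10: vr[E=1744294400/347208129] → run E
t=11: vr[E=2420228096/347208129] → run E
t=12: vr[E=3096161792/347208129] → run E
t=13: vr[E=3772095488/347208129] → run E
t=14: (idle)
t=15: (idle)
t=16: (idle)
t=17: (idle)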